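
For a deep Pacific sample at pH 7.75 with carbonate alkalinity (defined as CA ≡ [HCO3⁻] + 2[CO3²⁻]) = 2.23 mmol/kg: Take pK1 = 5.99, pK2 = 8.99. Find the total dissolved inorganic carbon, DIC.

CA = [HCO3⁻] + 2[CO3²⁻] = (α₁ + 2α₂)·DIC
At pH 7.75: [H⁺]/K1 = 10^-1.76 = 0.017378, K2/[H⁺] = 10^-1.24 = 0.057544
α₁ = 1/(1 + 0.017378 + 0.057544) = 1/1.0749 = 0.9303; α₂ = α₁·K2/[H⁺] = 0.05353
α₁ + 2α₂ = 1.0374
DIC = CA / (α₁ + 2α₂) = 2.23 / 1.0374 = 2.15 mmol/kg

DIC = 2.15 mmol/kg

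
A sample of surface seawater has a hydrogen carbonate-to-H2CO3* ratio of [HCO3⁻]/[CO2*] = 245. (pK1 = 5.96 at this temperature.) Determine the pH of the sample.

From K1 = [H⁺][HCO3⁻]/[CO2*]:  pH = pK1 + log₁₀([HCO3⁻]/[CO2*])
log₁₀(245) = +2.389
pH = 5.96 + (+2.389) = 8.35

pH = 8.35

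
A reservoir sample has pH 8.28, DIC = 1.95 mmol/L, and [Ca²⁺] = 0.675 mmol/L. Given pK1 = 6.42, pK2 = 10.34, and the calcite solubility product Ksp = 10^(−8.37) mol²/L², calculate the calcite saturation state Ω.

Ω = 2.63

α₂ = 1 / (1 + [H⁺]/K2 + [H⁺]²/(K1K2)) = 1 / (1 + 10^+2.06 + 10^+0.20)
   = 1 / (1 + 114.82 + 1.5849) = 1/117.40 = 0.008518
[CO3²⁻] = α₂ × DIC = 0.008518 × 1.95 = 0.01661 mmol/L = 16.61 μmol/L
Ksp = 10^(−8.37) = 4.266×10^-9
Ω = [Ca²⁺][CO3²⁻]/Ksp = (0.675×10^-3)(1.661×10^-5) / 4.266×10^-9 = 2.63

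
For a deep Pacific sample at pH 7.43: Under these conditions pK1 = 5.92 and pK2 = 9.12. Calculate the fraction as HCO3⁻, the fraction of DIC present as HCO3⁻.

α₁ = 0.951

α₁ = 1 / (1 + [H⁺]/K1 + K2/[H⁺]) = 1 / (1 + 10^-1.51 + 10^-1.69)
   = 1 / (1 + 0.030903 + 0.020417) = 1/1.0513 = 0.9512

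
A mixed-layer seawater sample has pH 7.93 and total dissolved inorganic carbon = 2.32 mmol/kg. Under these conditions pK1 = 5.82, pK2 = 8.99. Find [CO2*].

[CO2*] = 16.4 μmol/kg

α₀ = 1 / (1 + K1/[H⁺] + K1K2/[H⁺]²) = 1 / (1 + 10^+2.11 + 10^+1.05)
   = 1 / (1 + 128.82 + 11.220) = 1/141.05 = 0.007090
[CO2*] = α₀ × DIC = 0.007090 × 2.32 = 0.0164 mmol/kg = 16.4 μmol/kg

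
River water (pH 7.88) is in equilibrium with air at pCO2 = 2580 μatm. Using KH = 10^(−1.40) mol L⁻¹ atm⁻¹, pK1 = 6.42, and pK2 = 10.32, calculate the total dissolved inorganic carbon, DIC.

DIC = 3.08 mmol/L

[CO2*] = KH · pCO2 = 10^(−1.40) × 2580×10^-6 = 1.027×10^-4 mol/L
α₀ = 1/(1 + K1/[H⁺] + K1K2/[H⁺]²) = 1/(1 + 10^+1.46 + 10^-0.98) = 0.03339
DIC = [CO2*]/α₀ = 1.027×10^-4 / 0.03339 = 3.08 mmol/L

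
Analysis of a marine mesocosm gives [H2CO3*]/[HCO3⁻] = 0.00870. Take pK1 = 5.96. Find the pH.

From K1 = [H⁺][HCO3⁻]/[H2CO3*]:  pH = pK1 − log₁₀([H2CO3*]/[HCO3⁻])
log₁₀(0.00870) = -2.060
pH = 5.96 − (-2.060) = 8.02

pH = 8.02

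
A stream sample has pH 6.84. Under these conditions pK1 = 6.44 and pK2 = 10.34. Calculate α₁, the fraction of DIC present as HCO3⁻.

α₁ = 0.715

α₁ = 1 / (1 + [H⁺]/K1 + K2/[H⁺]) = 1 / (1 + 10^-0.40 + 10^-3.50)
   = 1 / (1 + 0.39811 + 0.00031623) = 1/1.3984 = 0.7151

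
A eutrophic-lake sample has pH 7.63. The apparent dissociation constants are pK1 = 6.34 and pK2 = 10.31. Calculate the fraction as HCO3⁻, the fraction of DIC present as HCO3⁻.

α₁ = 1 / (1 + [H⁺]/K1 + K2/[H⁺]) = 1 / (1 + 10^-1.29 + 10^-2.68)
   = 1 / (1 + 0.051286 + 0.0020893) = 1/1.0534 = 0.9493

α₁ = 0.949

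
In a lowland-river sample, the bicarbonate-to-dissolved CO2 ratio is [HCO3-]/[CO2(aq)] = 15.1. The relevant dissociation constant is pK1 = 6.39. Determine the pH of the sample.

From K1 = [H⁺][HCO3-]/[CO2(aq)]:  pH = pK1 + log₁₀([HCO3-]/[CO2(aq)])
log₁₀(15.1) = +1.179
pH = 6.39 + (+1.179) = 7.57

pH = 7.57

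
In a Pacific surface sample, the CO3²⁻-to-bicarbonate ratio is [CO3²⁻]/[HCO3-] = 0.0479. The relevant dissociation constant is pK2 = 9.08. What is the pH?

From K2 = [H⁺][CO3²⁻]/[HCO3-]:  pH = pK2 + log₁₀([CO3²⁻]/[HCO3-])
log₁₀(0.0479) = -1.320
pH = 9.08 + (-1.320) = 7.76

pH = 7.76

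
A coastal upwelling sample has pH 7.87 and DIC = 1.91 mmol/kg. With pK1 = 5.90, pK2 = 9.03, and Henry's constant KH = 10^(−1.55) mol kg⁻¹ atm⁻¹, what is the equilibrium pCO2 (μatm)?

α₀ = 1 / (1 + K1/[H⁺] + K1K2/[H⁺]²) = 1 / (1 + 10^+1.97 + 10^+0.81)
   = 1 / (1 + 93.325 + 6.4565) = 1/100.78 = 0.009922
[CO2*] = α₀ × DIC = 0.009922 × 1.91 = 0.01895 mmol/kg = 18.95 μmol/kg
pCO2 = [CO2*]/KH = 1.895×10^-5 / 2.818×10^-2 = 672 μatm

pCO2 = 672 μatm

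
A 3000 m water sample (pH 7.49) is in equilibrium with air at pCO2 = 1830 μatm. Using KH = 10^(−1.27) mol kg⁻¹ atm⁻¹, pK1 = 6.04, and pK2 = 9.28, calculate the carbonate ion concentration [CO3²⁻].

[CO3²⁻] = 0.0449 mmol/kg

[CO2*] = KH · pCO2 = 10^(−1.27) × 1830×10^-6 = 9.828×10^-5 mol/kg
α₀ = 1/(1 + K1/[H⁺] + K1K2/[H⁺]²) = 1/(1 + 10^+1.45 + 10^-0.34) = 0.03374
DIC = [CO2*]/α₀ = 9.828×10^-5 / 0.03374 = 2.913 mmol/kg
[CO3²⁻] = α₂·DIC; α₂ = 0.01542, so [CO3²⁻] = 0.01542 × 2.913 = 0.0449 mmol/kg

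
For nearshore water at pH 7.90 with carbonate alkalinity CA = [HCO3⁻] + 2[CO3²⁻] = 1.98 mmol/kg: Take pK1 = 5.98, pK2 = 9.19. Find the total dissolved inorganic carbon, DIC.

DIC = 1.91 mmol/kg

CA = [HCO3⁻] + 2[CO3²⁻] = (α₁ + 2α₂)·DIC
At pH 7.90: [H⁺]/K1 = 10^-1.92 = 0.012023, K2/[H⁺] = 10^-1.29 = 0.051286
α₁ = 1/(1 + 0.012023 + 0.051286) = 1/1.0633 = 0.9405; α₂ = α₁·K2/[H⁺] = 0.04823
α₁ + 2α₂ = 1.0369
DIC = CA / (α₁ + 2α₂) = 1.98 / 1.0369 = 1.91 mmol/kg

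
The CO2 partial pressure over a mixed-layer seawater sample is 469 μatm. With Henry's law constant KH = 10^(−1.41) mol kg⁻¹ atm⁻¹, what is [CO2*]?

[CO2*] = 18.2 μmol/kg

KH = 10^(−1.41) = 3.890×10^-2 mol kg⁻¹ atm⁻¹
[CO2*] = KH · pCO2 = 3.890×10^-2 × 469×10^-6 atm = 1.82×10^-5 mol/kg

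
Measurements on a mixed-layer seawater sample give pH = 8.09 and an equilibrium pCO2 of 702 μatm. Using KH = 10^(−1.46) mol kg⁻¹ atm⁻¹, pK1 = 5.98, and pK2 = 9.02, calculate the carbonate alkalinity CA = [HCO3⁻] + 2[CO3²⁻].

CA = 3.87 mmol/kg

[CO2*] = KH · pCO2 = 10^(−1.46) × 702×10^-6 = 2.434×10^-5 mol/kg
α₀ = 1/(1 + K1/[H⁺] + K1K2/[H⁺]²) = 1/(1 + 10^+2.11 + 10^+1.18) = 0.006898
DIC = [CO2*]/α₀ = 2.434×10^-5 / 0.006898 = 3.528 mmol/kg
CA = (α₁ + 2α₂)·DIC = (0.8887 + 2×0.1044) × 3.528 = 3.87 mmol/kg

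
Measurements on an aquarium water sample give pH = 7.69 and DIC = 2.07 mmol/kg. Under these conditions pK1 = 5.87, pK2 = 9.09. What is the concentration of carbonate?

α₂ = 1 / (1 + [H⁺]/K2 + [H⁺]²/(K1K2)) = 1 / (1 + 10^+1.40 + 10^-0.42)
   = 1 / (1 + 25.119 + 0.38019) = 1/26.499 = 0.03774
[CO3²⁻] = α₂ × DIC = 0.03774 × 2.07 = 0.0781 mmol/kg

[CO3²⁻] = 0.0781 mmol/kg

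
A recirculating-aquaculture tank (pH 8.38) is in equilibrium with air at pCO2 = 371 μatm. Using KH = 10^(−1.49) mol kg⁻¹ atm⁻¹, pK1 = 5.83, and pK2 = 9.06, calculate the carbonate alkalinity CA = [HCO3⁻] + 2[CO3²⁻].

[CO2*] = KH · pCO2 = 10^(−1.49) × 371×10^-6 = 1.201×10^-5 mol/kg
α₀ = 1/(1 + K1/[H⁺] + K1K2/[H⁺]²) = 1/(1 + 10^+2.55 + 10^+1.87) = 0.002326
DIC = [CO2*]/α₀ = 1.201×10^-5 / 0.002326 = 5.162 mmol/kg
CA = (α₁ + 2α₂)·DIC = (0.8253 + 2×0.1724) × 5.162 = 6.04 mmol/kg

CA = 6.04 mmol/kg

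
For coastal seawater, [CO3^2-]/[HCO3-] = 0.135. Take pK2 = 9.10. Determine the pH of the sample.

pH = 8.23

From K2 = [H⁺][CO3^2-]/[HCO3-]:  pH = pK2 + log₁₀([CO3^2-]/[HCO3-])
log₁₀(0.135) = -0.870
pH = 9.10 + (-0.870) = 8.23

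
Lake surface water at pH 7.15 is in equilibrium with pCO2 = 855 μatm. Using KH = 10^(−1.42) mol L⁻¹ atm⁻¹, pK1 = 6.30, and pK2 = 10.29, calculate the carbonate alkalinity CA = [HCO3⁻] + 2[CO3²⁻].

CA = 0.230 mmol/L

[CO2*] = KH · pCO2 = 10^(−1.42) × 855×10^-6 = 3.251×10^-5 mol/L
α₀ = 1/(1 + K1/[H⁺] + K1K2/[H⁺]²) = 1/(1 + 10^+0.85 + 10^-2.29) = 0.1237
DIC = [CO2*]/α₀ = 3.251×10^-5 / 0.1237 = 0.2628 mmol/L
CA = (α₁ + 2α₂)·DIC = (0.8757 + 2×0.0006344) × 0.2628 = 0.230 mmol/L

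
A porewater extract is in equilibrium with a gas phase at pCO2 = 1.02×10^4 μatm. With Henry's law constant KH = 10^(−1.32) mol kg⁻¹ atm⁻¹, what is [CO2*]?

KH = 10^(−1.32) = 4.786×10^-2 mol kg⁻¹ atm⁻¹
[CO2*] = KH · pCO2 = 4.786×10^-2 × 1.02×10^4×10^-6 atm = 4.88×10^-4 mol/kg

[CO2*] = 488 μmol/kg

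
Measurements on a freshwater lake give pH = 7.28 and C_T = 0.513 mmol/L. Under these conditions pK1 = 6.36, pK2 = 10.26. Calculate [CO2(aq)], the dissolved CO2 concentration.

[CO2*] = 0.0550 mmol/L

α₀ = 1 / (1 + K1/[H⁺] + K1K2/[H⁺]²) = 1 / (1 + 10^+0.92 + 10^-2.06)
   = 1 / (1 + 8.3176 + 0.0087096) = 1/9.3263 = 0.1072
[CO2*] = α₀ × DIC = 0.1072 × 0.513 = 0.0550 mmol/L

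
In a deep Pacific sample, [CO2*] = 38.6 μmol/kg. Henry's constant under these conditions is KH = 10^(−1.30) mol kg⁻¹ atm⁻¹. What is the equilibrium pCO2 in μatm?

KH = 10^(−1.30) = 5.012×10^-2 mol kg⁻¹ atm⁻¹
pCO2 = [CO2*]/KH = 38.6×10^-6 / 5.012×10^-2 = 7.70×10^-4 atm = 770 μatm

pCO2 = 770 μatm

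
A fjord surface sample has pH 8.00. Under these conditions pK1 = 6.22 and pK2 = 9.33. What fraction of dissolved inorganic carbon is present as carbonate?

α₂ = 0.0440

α₂ = 1 / (1 + [H⁺]/K2 + [H⁺]²/(K1K2)) = 1 / (1 + 10^+1.33 + 10^-0.45)
   = 1 / (1 + 21.380 + 0.35481) = 1/22.734 = 0.04399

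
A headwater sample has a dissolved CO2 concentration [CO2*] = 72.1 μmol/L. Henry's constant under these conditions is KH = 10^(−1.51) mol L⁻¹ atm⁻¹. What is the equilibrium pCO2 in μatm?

pCO2 = 2330 μatm

KH = 10^(−1.51) = 3.090×10^-2 mol L⁻¹ atm⁻¹
pCO2 = [CO2*]/KH = 72.1×10^-6 / 3.090×10^-2 = 2.33×10^-3 atm = 2330 μatm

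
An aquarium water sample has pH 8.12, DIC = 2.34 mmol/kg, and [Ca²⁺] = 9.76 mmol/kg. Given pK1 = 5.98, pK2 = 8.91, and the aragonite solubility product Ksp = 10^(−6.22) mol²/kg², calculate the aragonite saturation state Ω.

α₂ = 1 / (1 + [H⁺]/K2 + [H⁺]²/(K1K2)) = 1 / (1 + 10^+0.79 + 10^-1.35)
   = 1 / (1 + 6.1660 + 0.044668) = 1/7.2106 = 0.1387
[CO3²⁻] = α₂ × DIC = 0.1387 × 2.34 = 0.3245 mmol/kg
Ksp = 10^(−6.22) = 6.026×10^-7
Ω = [Ca²⁺][CO3²⁻]/Ksp = (9.76×10^-3)(3.245×10^-4) / 6.026×10^-7 = 5.26

Ω = 5.26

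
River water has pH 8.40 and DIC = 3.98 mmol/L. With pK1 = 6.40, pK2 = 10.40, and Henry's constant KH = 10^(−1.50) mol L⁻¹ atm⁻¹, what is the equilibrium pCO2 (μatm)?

pCO2 = 1230 μatm

α₀ = 1 / (1 + K1/[H⁺] + K1K2/[H⁺]²) = 1 / (1 + 10^+2.00 + 10^+0.00)
   = 1 / (1 + 100.00 + 1.0000) = 1/102.00 = 0.009804
[CO2*] = α₀ × DIC = 0.009804 × 3.98 = 0.03902 mmol/L
pCO2 = [CO2*]/KH = 3.902×10^-5 / 3.162×10^-2 = 1230 μatm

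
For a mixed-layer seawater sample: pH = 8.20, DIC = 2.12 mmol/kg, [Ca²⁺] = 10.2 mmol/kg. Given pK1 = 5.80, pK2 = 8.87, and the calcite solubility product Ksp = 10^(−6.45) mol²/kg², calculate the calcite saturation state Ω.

Ω = 10.7

α₂ = 1 / (1 + [H⁺]/K2 + [H⁺]²/(K1K2)) = 1 / (1 + 10^+0.67 + 10^-1.73)
   = 1 / (1 + 4.6774 + 0.018621) = 1/5.6960 = 0.1756
[CO3²⁻] = α₂ × DIC = 0.1756 × 2.12 = 0.3722 mmol/kg
Ksp = 10^(−6.45) = 3.548×10^-7
Ω = [Ca²⁺][CO3²⁻]/Ksp = (10.2×10^-3)(3.722×10^-4) / 3.548×10^-7 = 10.7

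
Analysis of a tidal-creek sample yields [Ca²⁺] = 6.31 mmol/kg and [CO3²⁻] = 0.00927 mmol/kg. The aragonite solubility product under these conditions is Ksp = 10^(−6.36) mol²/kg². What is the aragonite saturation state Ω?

Ksp = 10^(−6.36) = 4.365×10^-7
Ω = [Ca²⁺][CO3²⁻]/Ksp = (6.31×10^-3)(0.00927×10^-3) / 4.365×10^-7 = 0.134

Ω = 0.134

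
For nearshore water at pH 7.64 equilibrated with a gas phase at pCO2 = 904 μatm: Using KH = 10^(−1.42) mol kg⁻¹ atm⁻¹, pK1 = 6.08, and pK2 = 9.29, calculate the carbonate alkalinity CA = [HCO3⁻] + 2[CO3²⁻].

[CO2*] = KH · pCO2 = 10^(−1.42) × 904×10^-6 = 3.437×10^-5 mol/kg
α₀ = 1/(1 + K1/[H⁺] + K1K2/[H⁺]²) = 1/(1 + 10^+1.56 + 10^-0.09) = 0.02623
DIC = [CO2*]/α₀ = 3.437×10^-5 / 0.02623 = 1.310 mmol/kg
CA = (α₁ + 2α₂)·DIC = (0.9524 + 2×0.02132) × 1.310 = 1.30 mmol/kg

CA = 1.30 mmol/kg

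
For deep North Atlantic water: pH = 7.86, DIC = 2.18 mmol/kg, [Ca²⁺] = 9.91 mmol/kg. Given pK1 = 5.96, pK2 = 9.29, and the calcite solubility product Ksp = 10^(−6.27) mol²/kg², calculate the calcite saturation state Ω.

α₂ = 1 / (1 + [H⁺]/K2 + [H⁺]²/(K1K2)) = 1 / (1 + 10^+1.43 + 10^-0.47)
   = 1 / (1 + 26.915 + 0.33884) = 1/28.254 = 0.03539
[CO3²⁻] = α₂ × DIC = 0.03539 × 2.18 = 0.07716 mmol/kg
Ksp = 10^(−6.27) = 5.370×10^-7
Ω = [Ca²⁺][CO3²⁻]/Ksp = (9.91×10^-3)(7.716×10^-5) / 5.370×10^-7 = 1.42

Ω = 1.42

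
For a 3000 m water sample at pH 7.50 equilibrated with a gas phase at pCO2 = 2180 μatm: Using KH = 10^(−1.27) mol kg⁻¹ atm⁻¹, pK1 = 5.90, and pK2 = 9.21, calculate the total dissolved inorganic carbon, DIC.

DIC = 4.87 mmol/kg

[CO2*] = KH · pCO2 = 10^(−1.27) × 2180×10^-6 = 1.171×10^-4 mol/kg
α₀ = 1/(1 + K1/[H⁺] + K1K2/[H⁺]²) = 1/(1 + 10^+1.60 + 10^-0.11) = 0.02405
DIC = [CO2*]/α₀ = 1.171×10^-4 / 0.02405 = 4.87 mmol/kg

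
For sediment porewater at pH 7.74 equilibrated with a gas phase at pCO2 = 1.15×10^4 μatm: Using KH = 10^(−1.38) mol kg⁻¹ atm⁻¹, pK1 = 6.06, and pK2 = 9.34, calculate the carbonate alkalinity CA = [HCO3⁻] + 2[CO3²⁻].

CA = 24.1 mmol/kg

[CO2*] = KH · pCO2 = 10^(−1.38) × 1.15×10^4×10^-6 = 4.794×10^-4 mol/kg
α₀ = 1/(1 + K1/[H⁺] + K1K2/[H⁺]²) = 1/(1 + 10^+1.68 + 10^+0.08) = 0.01997
DIC = [CO2*]/α₀ = 4.794×10^-4 / 0.01997 = 24.00 mmol/kg
CA = (α₁ + 2α₂)·DIC = (0.9560 + 2×0.02401) × 24.00 = 24.1 mmol/kg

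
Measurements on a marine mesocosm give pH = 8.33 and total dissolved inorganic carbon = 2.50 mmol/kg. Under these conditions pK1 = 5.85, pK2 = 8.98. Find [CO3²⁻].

α₂ = 1 / (1 + [H⁺]/K2 + [H⁺]²/(K1K2)) = 1 / (1 + 10^+0.65 + 10^-1.83)
   = 1 / (1 + 4.4668 + 0.014791) = 1/5.4816 = 0.1824
[CO3²⁻] = α₂ × DIC = 0.1824 × 2.50 = 0.456 mmol/kg

[CO3²⁻] = 0.456 mmol/kg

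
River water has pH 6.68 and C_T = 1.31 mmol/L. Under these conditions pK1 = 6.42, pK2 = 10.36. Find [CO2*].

[CO2*] = 0.465 mmol/L

α₀ = 1 / (1 + K1/[H⁺] + K1K2/[H⁺]²) = 1 / (1 + 10^+0.26 + 10^-3.42)
   = 1 / (1 + 1.8197 + 0.00038019) = 1/2.8201 = 0.3546
[CO2*] = α₀ × DIC = 0.3546 × 1.31 = 0.465 mmol/L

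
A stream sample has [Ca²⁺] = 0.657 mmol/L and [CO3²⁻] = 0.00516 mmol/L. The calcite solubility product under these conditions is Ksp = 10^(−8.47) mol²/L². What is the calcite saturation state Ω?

Ksp = 10^(−8.47) = 3.388×10^-9
Ω = [Ca²⁺][CO3²⁻]/Ksp = (0.657×10^-3)(0.00516×10^-3) / 3.388×10^-9 = 1.00

Ω = 1.00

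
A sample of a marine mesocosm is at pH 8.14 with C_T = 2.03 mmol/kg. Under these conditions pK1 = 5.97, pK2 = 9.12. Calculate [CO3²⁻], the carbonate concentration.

α₂ = 1 / (1 + [H⁺]/K2 + [H⁺]²/(K1K2)) = 1 / (1 + 10^+0.98 + 10^-1.19)
   = 1 / (1 + 9.5499 + 0.064565) = 1/10.614 = 0.09421
[CO3²⁻] = α₂ × DIC = 0.09421 × 2.03 = 0.191 mmol/kg

[CO3²⁻] = 0.191 mmol/kg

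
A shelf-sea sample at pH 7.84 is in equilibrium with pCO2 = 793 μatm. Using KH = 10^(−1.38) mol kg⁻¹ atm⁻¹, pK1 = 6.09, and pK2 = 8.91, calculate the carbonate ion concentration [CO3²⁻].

[CO2*] = KH · pCO2 = 10^(−1.38) × 793×10^-6 = 3.306×10^-5 mol/kg
α₀ = 1/(1 + K1/[H⁺] + K1K2/[H⁺]²) = 1/(1 + 10^+1.75 + 10^+0.68) = 0.01612
DIC = [CO2*]/α₀ = 3.306×10^-5 / 0.01612 = 2.050 mmol/kg
[CO3²⁻] = α₂·DIC; α₂ = 0.07717, so [CO3²⁻] = 0.07717 × 2.050 = 0.158 mmol/kg

[CO3²⁻] = 0.158 mmol/kg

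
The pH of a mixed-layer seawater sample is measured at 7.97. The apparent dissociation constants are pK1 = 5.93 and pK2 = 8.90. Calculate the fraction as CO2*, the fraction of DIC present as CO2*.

α₀ = 1 / (1 + K1/[H⁺] + K1K2/[H⁺]²) = 1 / (1 + 10^+2.04 + 10^+1.11)
   = 1 / (1 + 109.65 + 12.882) = 1/123.53 = 0.008095

α₀ = 0.00810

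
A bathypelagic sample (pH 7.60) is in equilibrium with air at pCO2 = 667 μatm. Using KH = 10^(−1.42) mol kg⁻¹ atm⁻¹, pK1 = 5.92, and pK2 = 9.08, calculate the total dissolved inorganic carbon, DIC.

DIC = 1.28 mmol/kg

[CO2*] = KH · pCO2 = 10^(−1.42) × 667×10^-6 = 2.536×10^-5 mol/kg
α₀ = 1/(1 + K1/[H⁺] + K1K2/[H⁺]²) = 1/(1 + 10^+1.68 + 10^+0.20) = 0.01982
DIC = [CO2*]/α₀ = 2.536×10^-5 / 0.01982 = 1.28 mmol/kg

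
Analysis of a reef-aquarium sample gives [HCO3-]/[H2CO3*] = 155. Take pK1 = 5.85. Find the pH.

pH = 8.04

From K1 = [H⁺][HCO3-]/[H2CO3*]:  pH = pK1 + log₁₀([HCO3-]/[H2CO3*])
log₁₀(155) = +2.190
pH = 5.85 + (+2.190) = 8.04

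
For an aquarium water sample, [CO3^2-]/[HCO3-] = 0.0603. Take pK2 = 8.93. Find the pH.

pH = 7.71

From K2 = [H⁺][CO3^2-]/[HCO3-]:  pH = pK2 + log₁₀([CO3^2-]/[HCO3-])
log₁₀(0.0603) = -1.220
pH = 8.93 + (-1.220) = 7.71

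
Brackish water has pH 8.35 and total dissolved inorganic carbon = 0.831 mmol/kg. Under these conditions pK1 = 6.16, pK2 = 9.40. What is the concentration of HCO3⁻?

[HCO3⁻] = 0.759 mmol/kg

α₁ = 1 / (1 + [H⁺]/K1 + K2/[H⁺]) = 1 / (1 + 10^-2.19 + 10^-1.05)
   = 1 / (1 + 0.0064565 + 0.089125) = 1/1.0956 = 0.9128
[HCO3⁻] = α₁ × DIC = 0.9128 × 0.831 = 0.759 mmol/kg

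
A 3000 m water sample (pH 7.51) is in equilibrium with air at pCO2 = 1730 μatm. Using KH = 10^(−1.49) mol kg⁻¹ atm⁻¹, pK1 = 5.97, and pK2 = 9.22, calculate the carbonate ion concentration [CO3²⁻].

[CO3²⁻] = 0.0378 mmol/kg

[CO2*] = KH · pCO2 = 10^(−1.49) × 1730×10^-6 = 5.598×10^-5 mol/kg
α₀ = 1/(1 + K1/[H⁺] + K1K2/[H⁺]²) = 1/(1 + 10^+1.54 + 10^-0.17) = 0.02751
DIC = [CO2*]/α₀ = 5.598×10^-5 / 0.02751 = 2.035 mmol/kg
[CO3²⁻] = α₂·DIC; α₂ = 0.01860, so [CO3²⁻] = 0.01860 × 2.035 = 0.0378 mmol/kg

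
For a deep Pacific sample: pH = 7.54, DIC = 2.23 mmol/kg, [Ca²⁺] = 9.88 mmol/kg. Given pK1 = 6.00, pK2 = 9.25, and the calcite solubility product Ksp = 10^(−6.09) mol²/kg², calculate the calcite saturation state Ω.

α₂ = 1 / (1 + [H⁺]/K2 + [H⁺]²/(K1K2)) = 1 / (1 + 10^+1.71 + 10^+0.17)
   = 1 / (1 + 51.286 + 1.4791) = 1/53.765 = 0.01860
[CO3²⁻] = α₂ × DIC = 0.01860 × 2.23 = 0.04148 mmol/kg
Ksp = 10^(−6.09) = 8.128×10^-7
Ω = [Ca²⁺][CO3²⁻]/Ksp = (9.88×10^-3)(4.148×10^-5) / 8.128×10^-7 = 0.504

Ω = 0.504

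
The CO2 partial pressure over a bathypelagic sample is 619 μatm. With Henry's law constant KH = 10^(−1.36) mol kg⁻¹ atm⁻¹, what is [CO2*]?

KH = 10^(−1.36) = 4.365×10^-2 mol kg⁻¹ atm⁻¹
[CO2*] = KH · pCO2 = 4.365×10^-2 × 619×10^-6 atm = 2.70×10^-5 mol/kg

[CO2*] = 27.0 μmol/kg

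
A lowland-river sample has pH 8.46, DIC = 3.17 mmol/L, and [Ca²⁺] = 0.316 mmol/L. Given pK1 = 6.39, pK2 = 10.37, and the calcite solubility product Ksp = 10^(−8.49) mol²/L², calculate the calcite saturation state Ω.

Ω = 3.73

α₂ = 1 / (1 + [H⁺]/K2 + [H⁺]²/(K1K2)) = 1 / (1 + 10^+1.91 + 10^-0.16)
   = 1 / (1 + 81.283 + 0.69183) = 1/82.975 = 0.01205
[CO3²⁻] = α₂ × DIC = 0.01205 × 3.17 = 0.03820 mmol/L
Ksp = 10^(−8.49) = 3.236×10^-9
Ω = [Ca²⁺][CO3²⁻]/Ksp = (0.316×10^-3)(3.820×10^-5) / 3.236×10^-9 = 3.73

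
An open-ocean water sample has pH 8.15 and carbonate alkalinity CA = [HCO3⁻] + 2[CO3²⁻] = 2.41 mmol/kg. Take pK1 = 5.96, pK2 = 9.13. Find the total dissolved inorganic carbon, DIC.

CA = [HCO3⁻] + 2[CO3²⁻] = (α₁ + 2α₂)·DIC
At pH 8.15: [H⁺]/K1 = 10^-2.19 = 0.0064565, K2/[H⁺] = 10^-0.98 = 0.10471
α₁ = 1/(1 + 0.0064565 + 0.10471) = 1/1.1112 = 0.9000; α₂ = α₁·K2/[H⁺] = 0.09424
α₁ + 2α₂ = 1.0884
DIC = CA / (α₁ + 2α₂) = 2.41 / 1.0884 = 2.21 mmol/kg

DIC = 2.21 mmol/kg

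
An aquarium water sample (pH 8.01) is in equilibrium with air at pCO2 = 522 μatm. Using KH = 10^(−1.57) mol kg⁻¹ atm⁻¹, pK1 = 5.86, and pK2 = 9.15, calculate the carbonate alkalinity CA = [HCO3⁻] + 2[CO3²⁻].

CA = 2.27 mmol/kg

[CO2*] = KH · pCO2 = 10^(−1.57) × 522×10^-6 = 1.405×10^-5 mol/kg
α₀ = 1/(1 + K1/[H⁺] + K1K2/[H⁺]²) = 1/(1 + 10^+2.15 + 10^+1.01) = 0.006558
DIC = [CO2*]/α₀ = 1.405×10^-5 / 0.006558 = 2.142 mmol/kg
CA = (α₁ + 2α₂)·DIC = (0.9263 + 2×0.06711) × 2.142 = 2.27 mmol/kg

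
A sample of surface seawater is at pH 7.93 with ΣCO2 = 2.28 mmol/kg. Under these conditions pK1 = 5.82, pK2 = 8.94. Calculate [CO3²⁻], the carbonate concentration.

α₂ = 1 / (1 + [H⁺]/K2 + [H⁺]²/(K1K2)) = 1 / (1 + 10^+1.01 + 10^-1.10)
   = 1 / (1 + 10.233 + 0.079433) = 1/11.312 = 0.08840
[CO3²⁻] = α₂ × DIC = 0.08840 × 2.28 = 0.202 mmol/kg

[CO3²⁻] = 0.202 mmol/kg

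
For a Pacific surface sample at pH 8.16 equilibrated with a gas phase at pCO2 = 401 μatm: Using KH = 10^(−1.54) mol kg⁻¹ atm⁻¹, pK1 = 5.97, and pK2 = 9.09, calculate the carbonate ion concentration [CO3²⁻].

[CO2*] = KH · pCO2 = 10^(−1.54) × 401×10^-6 = 1.156×10^-5 mol/kg
α₀ = 1/(1 + K1/[H⁺] + K1K2/[H⁺]²) = 1/(1 + 10^+2.19 + 10^+1.26) = 0.005745
DIC = [CO2*]/α₀ = 1.156×10^-5 / 0.005745 = 2.013 mmol/kg
[CO3²⁻] = α₂·DIC; α₂ = 0.1045, so [CO3²⁻] = 0.1045 × 2.013 = 0.210 mmol/kg

[CO3²⁻] = 0.210 mmol/kg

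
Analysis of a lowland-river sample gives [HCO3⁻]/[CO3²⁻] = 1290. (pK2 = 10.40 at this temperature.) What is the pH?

From K2 = [H⁺][CO3²⁻]/[HCO3⁻]:  pH = pK2 − log₁₀([HCO3⁻]/[CO3²⁻])
log₁₀(1290) = +3.111
pH = 10.40 − (+3.111) = 7.29

pH = 7.29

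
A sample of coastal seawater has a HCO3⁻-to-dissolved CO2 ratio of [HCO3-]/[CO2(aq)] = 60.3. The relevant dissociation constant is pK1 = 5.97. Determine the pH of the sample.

pH = 7.75

From K1 = [H⁺][HCO3-]/[CO2(aq)]:  pH = pK1 + log₁₀([HCO3-]/[CO2(aq)])
log₁₀(60.3) = +1.780
pH = 5.97 + (+1.780) = 7.75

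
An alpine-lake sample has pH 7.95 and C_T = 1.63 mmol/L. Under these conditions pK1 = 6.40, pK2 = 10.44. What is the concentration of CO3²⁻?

[CO3²⁻] = 5.11 μmol/L

α₂ = 1 / (1 + [H⁺]/K2 + [H⁺]²/(K1K2)) = 1 / (1 + 10^+2.49 + 10^+0.94)
   = 1 / (1 + 309.03 + 8.7096) = 1/318.74 = 0.003137
[CO3²⁻] = α₂ × DIC = 0.003137 × 1.63 = 0.00511 mmol/L = 5.11 μmol/L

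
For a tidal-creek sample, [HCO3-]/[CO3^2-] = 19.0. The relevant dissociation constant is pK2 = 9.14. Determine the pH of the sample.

pH = 7.86

From K2 = [H⁺][CO3^2-]/[HCO3-]:  pH = pK2 − log₁₀([HCO3-]/[CO3^2-])
log₁₀(19.0) = +1.279
pH = 9.14 − (+1.279) = 7.86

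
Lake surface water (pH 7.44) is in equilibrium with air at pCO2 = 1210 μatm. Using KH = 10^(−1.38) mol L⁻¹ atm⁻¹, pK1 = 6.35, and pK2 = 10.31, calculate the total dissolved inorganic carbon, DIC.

DIC = 0.672 mmol/L

[CO2*] = KH · pCO2 = 10^(−1.38) × 1210×10^-6 = 5.044×10^-5 mol/L
α₀ = 1/(1 + K1/[H⁺] + K1K2/[H⁺]²) = 1/(1 + 10^+1.09 + 10^-1.78) = 0.07508
DIC = [CO2*]/α₀ = 5.044×10^-5 / 0.07508 = 0.672 mmol/L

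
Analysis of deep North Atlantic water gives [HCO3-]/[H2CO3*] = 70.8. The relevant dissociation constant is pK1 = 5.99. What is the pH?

From K1 = [H⁺][HCO3-]/[H2CO3*]:  pH = pK1 + log₁₀([HCO3-]/[H2CO3*])
log₁₀(70.8) = +1.850
pH = 5.99 + (+1.850) = 7.84

pH = 7.84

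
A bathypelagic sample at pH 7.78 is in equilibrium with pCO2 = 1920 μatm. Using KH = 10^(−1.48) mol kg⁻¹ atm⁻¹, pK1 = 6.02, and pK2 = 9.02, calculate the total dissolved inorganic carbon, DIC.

DIC = 3.93 mmol/kg

[CO2*] = KH · pCO2 = 10^(−1.48) × 1920×10^-6 = 6.358×10^-5 mol/kg
α₀ = 1/(1 + K1/[H⁺] + K1K2/[H⁺]²) = 1/(1 + 10^+1.76 + 10^+0.52) = 0.01617
DIC = [CO2*]/α₀ = 6.358×10^-5 / 0.01617 = 3.93 mmol/kg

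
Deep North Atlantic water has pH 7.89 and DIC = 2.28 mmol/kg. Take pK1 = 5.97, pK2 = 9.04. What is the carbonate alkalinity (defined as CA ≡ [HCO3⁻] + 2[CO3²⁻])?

CA = [HCO3⁻] + 2[CO3²⁻] = (α₁ + 2α₂)·DIC
At pH 7.89: [H⁺]/K1 = 10^-1.92 = 0.012023, K2/[H⁺] = 10^-1.15 = 0.070795
α₁ = 1/(1 + 0.012023 + 0.070795) = 1/1.0828 = 0.9235; α₂ = α₁·K2/[H⁺] = 0.06538
α₁ + 2α₂ = 1.0543
CA = 1.0543 × 2.28 = 2.40 mmol/kg

CA = 2.40 mmol/kg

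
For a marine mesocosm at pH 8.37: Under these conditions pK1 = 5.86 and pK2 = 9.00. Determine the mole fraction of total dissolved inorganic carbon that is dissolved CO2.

α₀ = 0.00250

α₀ = 1 / (1 + K1/[H⁺] + K1K2/[H⁺]²) = 1 / (1 + 10^+2.51 + 10^+1.88)
   = 1 / (1 + 323.59 + 75.858) = 1/400.45 = 0.002497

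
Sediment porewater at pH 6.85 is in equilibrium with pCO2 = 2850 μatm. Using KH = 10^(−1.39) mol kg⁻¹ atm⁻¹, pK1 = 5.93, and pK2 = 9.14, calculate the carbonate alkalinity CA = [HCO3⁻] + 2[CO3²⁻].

CA = 0.976 mmol/kg

[CO2*] = KH · pCO2 = 10^(−1.39) × 2850×10^-6 = 1.161×10^-4 mol/kg
α₀ = 1/(1 + K1/[H⁺] + K1K2/[H⁺]²) = 1/(1 + 10^+0.92 + 10^-1.37) = 0.1068
DIC = [CO2*]/α₀ = 1.161×10^-4 / 0.1068 = 1.087 mmol/kg
CA = (α₁ + 2α₂)·DIC = (0.8886 + 2×0.004557) × 1.087 = 0.976 mmol/kg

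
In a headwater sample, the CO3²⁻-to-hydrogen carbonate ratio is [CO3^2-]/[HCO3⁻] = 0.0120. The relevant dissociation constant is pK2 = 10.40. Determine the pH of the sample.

From K2 = [H⁺][CO3^2-]/[HCO3⁻]:  pH = pK2 + log₁₀([CO3^2-]/[HCO3⁻])
log₁₀(0.0120) = -1.921
pH = 10.40 + (-1.921) = 8.48

pH = 8.48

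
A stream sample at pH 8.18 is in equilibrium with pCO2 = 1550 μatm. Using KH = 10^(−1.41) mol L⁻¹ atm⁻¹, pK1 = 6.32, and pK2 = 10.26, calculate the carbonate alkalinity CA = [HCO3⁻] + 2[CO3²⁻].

[CO2*] = KH · pCO2 = 10^(−1.41) × 1550×10^-6 = 6.030×10^-5 mol/L
α₀ = 1/(1 + K1/[H⁺] + K1K2/[H⁺]²) = 1/(1 + 10^+1.86 + 10^-0.22) = 0.01351
DIC = [CO2*]/α₀ = 6.030×10^-5 / 0.01351 = 4.465 mmol/L
CA = (α₁ + 2α₂)·DIC = (0.9784 + 2×0.008138) × 4.465 = 4.44 mmol/L

CA = 4.44 mmol/L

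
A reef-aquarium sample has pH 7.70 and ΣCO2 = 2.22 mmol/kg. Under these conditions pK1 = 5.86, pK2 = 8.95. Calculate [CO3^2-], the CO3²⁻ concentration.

α₂ = 1 / (1 + [H⁺]/K2 + [H⁺]²/(K1K2)) = 1 / (1 + 10^+1.25 + 10^-0.59)
   = 1 / (1 + 17.783 + 0.25704) = 1/19.040 = 0.05252
[CO3²⁻] = α₂ × DIC = 0.05252 × 2.22 = 0.117 mmol/kg

[CO3²⁻] = 0.117 mmol/kg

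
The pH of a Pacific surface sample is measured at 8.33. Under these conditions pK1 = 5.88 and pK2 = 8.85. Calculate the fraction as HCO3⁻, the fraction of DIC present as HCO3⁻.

α₁ = 1 / (1 + [H⁺]/K1 + K2/[H⁺]) = 1 / (1 + 10^-2.45 + 10^-0.52)
   = 1 / (1 + 0.0035481 + 0.30200) = 1/1.3055 = 0.7660

α₁ = 0.766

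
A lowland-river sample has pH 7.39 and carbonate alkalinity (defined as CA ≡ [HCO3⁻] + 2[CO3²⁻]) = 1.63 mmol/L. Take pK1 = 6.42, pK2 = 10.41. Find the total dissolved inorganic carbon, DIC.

DIC = 1.80 mmol/L

CA = [HCO3⁻] + 2[CO3²⁻] = (α₁ + 2α₂)·DIC
At pH 7.39: [H⁺]/K1 = 10^-0.97 = 0.10715, K2/[H⁺] = 10^-3.02 = 0.00095499
α₁ = 1/(1 + 0.10715 + 0.00095499) = 1/1.1081 = 0.9024; α₂ = α₁·K2/[H⁺] = 0.0008618
α₁ + 2α₂ = 0.9042
DIC = CA / (α₁ + 2α₂) = 1.63 / 0.9042 = 1.80 mmol/L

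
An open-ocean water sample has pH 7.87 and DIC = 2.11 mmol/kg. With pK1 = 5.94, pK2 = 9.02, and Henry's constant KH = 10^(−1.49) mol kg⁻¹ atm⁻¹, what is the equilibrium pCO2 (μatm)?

α₀ = 1 / (1 + K1/[H⁺] + K1K2/[H⁺]²) = 1 / (1 + 10^+1.93 + 10^+0.78)
   = 1 / (1 + 85.114 + 6.0256) = 1/92.139 = 0.01085
[CO2*] = α₀ × DIC = 0.01085 × 2.11 = 0.02290 mmol/kg
pCO2 = [CO2*]/KH = 2.290×10^-5 / 3.236×10^-2 = 708 μatm

pCO2 = 708 μatm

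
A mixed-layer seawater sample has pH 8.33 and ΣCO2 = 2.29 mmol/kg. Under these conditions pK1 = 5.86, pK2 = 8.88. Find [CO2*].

[CO2*] = 6.04 μmol/kg

α₀ = 1 / (1 + K1/[H⁺] + K1K2/[H⁺]²) = 1 / (1 + 10^+2.47 + 10^+1.92)
   = 1 / (1 + 295.12 + 83.176) = 1/379.30 = 0.002636
[CO2*] = α₀ × DIC = 0.002636 × 2.29 = 0.00604 mmol/kg = 6.04 μmol/kg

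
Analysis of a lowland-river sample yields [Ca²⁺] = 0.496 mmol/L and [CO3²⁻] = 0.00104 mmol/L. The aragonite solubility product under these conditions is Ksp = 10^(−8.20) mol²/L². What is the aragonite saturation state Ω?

Ksp = 10^(−8.20) = 6.310×10^-9
Ω = [Ca²⁺][CO3²⁻]/Ksp = (0.496×10^-3)(0.00104×10^-3) / 6.310×10^-9 = 0.0818

Ω = 0.0818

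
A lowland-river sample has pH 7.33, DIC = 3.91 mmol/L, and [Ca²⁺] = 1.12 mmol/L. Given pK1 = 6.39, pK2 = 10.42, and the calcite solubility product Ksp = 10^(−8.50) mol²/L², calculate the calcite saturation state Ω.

α₂ = 1 / (1 + [H⁺]/K2 + [H⁺]²/(K1K2)) = 1 / (1 + 10^+3.09 + 10^+2.15)
   = 1 / (1 + 1230.3 + 141.25) = 1/1372.5 = 0.0007286
[CO3²⁻] = α₂ × DIC = 0.0007286 × 3.91 = 0.002849 mmol/L = 2.849 μmol/L
Ksp = 10^(−8.50) = 3.162×10^-9
Ω = [Ca²⁺][CO3²⁻]/Ksp = (1.12×10^-3)(2.849×10^-6) / 3.162×10^-9 = 1.01

Ω = 1.01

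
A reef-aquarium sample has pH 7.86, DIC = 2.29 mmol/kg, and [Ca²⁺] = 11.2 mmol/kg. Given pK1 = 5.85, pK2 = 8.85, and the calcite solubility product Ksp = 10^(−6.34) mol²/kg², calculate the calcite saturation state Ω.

Ω = 5.16

α₂ = 1 / (1 + [H⁺]/K2 + [H⁺]²/(K1K2)) = 1 / (1 + 10^+0.99 + 10^-1.02)
   = 1 / (1 + 9.7724 + 0.095499) = 1/10.868 = 0.09201
[CO3²⁻] = α₂ × DIC = 0.09201 × 2.29 = 0.2107 mmol/kg
Ksp = 10^(−6.34) = 4.571×10^-7
Ω = [Ca²⁺][CO3²⁻]/Ksp = (11.2×10^-3)(2.107×10^-4) / 4.571×10^-7 = 5.16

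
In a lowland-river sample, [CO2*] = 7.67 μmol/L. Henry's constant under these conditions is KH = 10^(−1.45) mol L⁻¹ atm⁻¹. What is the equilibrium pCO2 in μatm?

pCO2 = 216 μatm

KH = 10^(−1.45) = 3.548×10^-2 mol L⁻¹ atm⁻¹
pCO2 = [CO2*]/KH = 7.67×10^-6 / 3.548×10^-2 = 2.16×10^-4 atm = 216 μatm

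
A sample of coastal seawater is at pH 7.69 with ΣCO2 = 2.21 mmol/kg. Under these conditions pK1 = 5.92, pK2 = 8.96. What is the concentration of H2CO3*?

α₀ = 1 / (1 + K1/[H⁺] + K1K2/[H⁺]²) = 1 / (1 + 10^+1.77 + 10^+0.50)
   = 1 / (1 + 58.884 + 3.1623) = 1/63.047 = 0.01586
[CO2*] = α₀ × DIC = 0.01586 × 2.21 = 0.0351 mmol/kg

[CO2*] = 0.0351 mmol/kg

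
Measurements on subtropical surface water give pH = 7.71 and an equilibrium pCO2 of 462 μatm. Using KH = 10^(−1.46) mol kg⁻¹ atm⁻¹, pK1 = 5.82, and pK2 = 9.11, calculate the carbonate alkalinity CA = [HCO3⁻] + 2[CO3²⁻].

[CO2*] = KH · pCO2 = 10^(−1.46) × 462×10^-6 = 1.602×10^-5 mol/kg
α₀ = 1/(1 + K1/[H⁺] + K1K2/[H⁺]²) = 1/(1 + 10^+1.89 + 10^+0.49) = 0.01224
DIC = [CO2*]/α₀ = 1.602×10^-5 / 0.01224 = 1.309 mmol/kg
CA = (α₁ + 2α₂)·DIC = (0.9499 + 2×0.03782) × 1.309 = 1.34 mmol/kg

CA = 1.34 mmol/kg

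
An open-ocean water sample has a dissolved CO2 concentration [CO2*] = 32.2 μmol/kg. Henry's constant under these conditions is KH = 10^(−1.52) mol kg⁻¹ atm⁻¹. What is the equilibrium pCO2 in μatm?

KH = 10^(−1.52) = 3.020×10^-2 mol kg⁻¹ atm⁻¹
pCO2 = [CO2*]/KH = 32.2×10^-6 / 3.020×10^-2 = 1.07×10^-3 atm = 1070 μatm

pCO2 = 1070 μatm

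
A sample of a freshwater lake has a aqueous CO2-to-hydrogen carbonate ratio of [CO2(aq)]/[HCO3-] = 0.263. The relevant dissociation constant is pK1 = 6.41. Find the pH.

pH = 6.99

From K1 = [H⁺][HCO3-]/[CO2(aq)]:  pH = pK1 − log₁₀([CO2(aq)]/[HCO3-])
log₁₀(0.263) = -0.580
pH = 6.41 − (-0.580) = 6.99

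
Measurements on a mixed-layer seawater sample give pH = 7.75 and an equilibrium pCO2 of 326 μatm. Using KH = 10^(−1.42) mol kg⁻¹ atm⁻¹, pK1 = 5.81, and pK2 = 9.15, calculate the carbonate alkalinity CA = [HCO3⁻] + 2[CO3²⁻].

[CO2*] = KH · pCO2 = 10^(−1.42) × 326×10^-6 = 1.239×10^-5 mol/kg
α₀ = 1/(1 + K1/[H⁺] + K1K2/[H⁺]²) = 1/(1 + 10^+1.94 + 10^+0.54) = 0.01092
DIC = [CO2*]/α₀ = 1.239×10^-5 / 0.01092 = 1.135 mmol/kg
CA = (α₁ + 2α₂)·DIC = (0.9512 + 2×0.03787) × 1.135 = 1.17 mmol/kg

CA = 1.17 mmol/kg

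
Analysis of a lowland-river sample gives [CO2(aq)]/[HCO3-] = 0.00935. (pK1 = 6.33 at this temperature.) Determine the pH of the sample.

From K1 = [H⁺][HCO3-]/[CO2(aq)]:  pH = pK1 − log₁₀([CO2(aq)]/[HCO3-])
log₁₀(0.00935) = -2.029
pH = 6.33 − (-2.029) = 8.36

pH = 8.36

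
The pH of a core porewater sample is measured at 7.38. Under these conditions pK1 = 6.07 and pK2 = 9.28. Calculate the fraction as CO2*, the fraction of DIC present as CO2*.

α₀ = 1 / (1 + K1/[H⁺] + K1K2/[H⁺]²) = 1 / (1 + 10^+1.31 + 10^-0.59)
   = 1 / (1 + 20.417 + 0.25704) = 1/21.674 = 0.04614

α₀ = 0.0461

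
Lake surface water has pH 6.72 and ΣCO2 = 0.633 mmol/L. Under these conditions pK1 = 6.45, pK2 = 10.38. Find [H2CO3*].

α₀ = 1 / (1 + K1/[H⁺] + K1K2/[H⁺]²) = 1 / (1 + 10^+0.27 + 10^-3.39)
   = 1 / (1 + 1.8621 + 0.00040738) = 1/2.8625 = 0.3493
[CO2*] = α₀ × DIC = 0.3493 × 0.633 = 0.221 mmol/L

[CO2*] = 0.221 mmol/L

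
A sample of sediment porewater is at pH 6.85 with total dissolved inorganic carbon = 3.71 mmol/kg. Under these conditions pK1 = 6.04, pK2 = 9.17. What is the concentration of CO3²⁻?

[CO3²⁻] = 15.3 μmol/kg

α₂ = 1 / (1 + [H⁺]/K2 + [H⁺]²/(K1K2)) = 1 / (1 + 10^+2.32 + 10^+1.51)
   = 1 / (1 + 208.93 + 32.359) = 1/242.29 = 0.004127
[CO3²⁻] = α₂ × DIC = 0.004127 × 3.71 = 0.0153 mmol/kg = 15.3 μmol/kg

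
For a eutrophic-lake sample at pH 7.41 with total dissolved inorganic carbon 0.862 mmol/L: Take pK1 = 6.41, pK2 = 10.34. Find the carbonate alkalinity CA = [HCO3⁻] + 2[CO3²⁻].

CA = 0.785 mmol/L

CA = [HCO3⁻] + 2[CO3²⁻] = (α₁ + 2α₂)·DIC
At pH 7.41: [H⁺]/K1 = 10^-1.00 = 0.10000, K2/[H⁺] = 10^-2.93 = 0.0011749
α₁ = 1/(1 + 0.10000 + 0.0011749) = 1/1.1012 = 0.9081; α₂ = α₁·K2/[H⁺] = 0.001067
α₁ + 2α₂ = 0.9103
CA = 0.9103 × 0.862 = 0.785 mmol/L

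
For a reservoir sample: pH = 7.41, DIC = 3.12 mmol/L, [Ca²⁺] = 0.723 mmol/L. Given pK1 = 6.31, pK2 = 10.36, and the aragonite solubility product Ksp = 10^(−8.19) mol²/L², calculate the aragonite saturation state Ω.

Ω = 0.363

α₂ = 1 / (1 + [H⁺]/K2 + [H⁺]²/(K1K2)) = 1 / (1 + 10^+2.95 + 10^+1.85)
   = 1 / (1 + 891.25 + 70.795) = 1/963.05 = 0.001038
[CO3²⁻] = α₂ × DIC = 0.001038 × 3.12 = 0.003240 mmol/L = 3.240 μmol/L
Ksp = 10^(−8.19) = 6.457×10^-9
Ω = [Ca²⁺][CO3²⁻]/Ksp = (0.723×10^-3)(3.240×10^-6) / 6.457×10^-9 = 0.363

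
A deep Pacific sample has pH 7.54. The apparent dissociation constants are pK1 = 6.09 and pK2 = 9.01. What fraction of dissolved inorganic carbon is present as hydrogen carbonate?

α₁ = 1 / (1 + [H⁺]/K1 + K2/[H⁺]) = 1 / (1 + 10^-1.45 + 10^-1.47)
   = 1 / (1 + 0.035481 + 0.033884) = 1/1.0694 = 0.9351

α₁ = 0.935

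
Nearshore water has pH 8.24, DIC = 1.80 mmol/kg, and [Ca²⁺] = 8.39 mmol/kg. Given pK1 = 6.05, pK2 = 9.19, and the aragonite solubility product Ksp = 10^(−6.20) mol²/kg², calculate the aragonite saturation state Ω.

α₂ = 1 / (1 + [H⁺]/K2 + [H⁺]²/(K1K2)) = 1 / (1 + 10^+0.95 + 10^-1.24)
   = 1 / (1 + 8.9125 + 0.057544) = 1/9.9701 = 0.1003
[CO3²⁻] = α₂ × DIC = 0.1003 × 1.80 = 0.1805 mmol/kg
Ksp = 10^(−6.20) = 6.310×10^-7
Ω = [Ca²⁺][CO3²⁻]/Ksp = (8.39×10^-3)(1.805×10^-4) / 6.310×10^-7 = 2.40

Ω = 2.40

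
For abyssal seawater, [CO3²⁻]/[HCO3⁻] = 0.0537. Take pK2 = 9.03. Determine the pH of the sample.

From K2 = [H⁺][CO3²⁻]/[HCO3⁻]:  pH = pK2 + log₁₀([CO3²⁻]/[HCO3⁻])
log₁₀(0.0537) = -1.270
pH = 9.03 + (-1.270) = 7.76

pH = 7.76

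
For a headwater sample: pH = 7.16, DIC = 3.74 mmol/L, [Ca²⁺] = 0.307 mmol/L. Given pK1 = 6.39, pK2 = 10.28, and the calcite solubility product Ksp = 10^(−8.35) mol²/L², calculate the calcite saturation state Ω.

α₂ = 1 / (1 + [H⁺]/K2 + [H⁺]²/(K1K2)) = 1 / (1 + 10^+3.12 + 10^+2.35)
   = 1 / (1 + 1318.3 + 223.87) = 1/1543.1 = 0.0006480
[CO3²⁻] = α₂ × DIC = 0.0006480 × 3.74 = 0.002424 mmol/L = 2.424 μmol/L
Ksp = 10^(−8.35) = 4.467×10^-9
Ω = [Ca²⁺][CO3²⁻]/Ksp = (0.307×10^-3)(2.424×10^-6) / 4.467×10^-9 = 0.167

Ω = 0.167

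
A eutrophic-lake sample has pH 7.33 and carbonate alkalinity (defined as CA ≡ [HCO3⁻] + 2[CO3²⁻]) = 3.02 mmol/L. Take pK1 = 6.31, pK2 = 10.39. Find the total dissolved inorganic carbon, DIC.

CA = [HCO3⁻] + 2[CO3²⁻] = (α₁ + 2α₂)·DIC
At pH 7.33: [H⁺]/K1 = 10^-1.02 = 0.095499, K2/[H⁺] = 10^-3.06 = 0.00087096
α₁ = 1/(1 + 0.095499 + 0.00087096) = 1/1.0964 = 0.9121; α₂ = α₁·K2/[H⁺] = 0.0007944
α₁ + 2α₂ = 0.9137
DIC = CA / (α₁ + 2α₂) = 3.02 / 0.9137 = 3.31 mmol/L

DIC = 3.31 mmol/L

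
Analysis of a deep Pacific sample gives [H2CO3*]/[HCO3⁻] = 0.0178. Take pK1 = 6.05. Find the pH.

pH = 7.80

From K1 = [H⁺][HCO3⁻]/[H2CO3*]:  pH = pK1 − log₁₀([H2CO3*]/[HCO3⁻])
log₁₀(0.0178) = -1.750
pH = 6.05 − (-1.750) = 7.80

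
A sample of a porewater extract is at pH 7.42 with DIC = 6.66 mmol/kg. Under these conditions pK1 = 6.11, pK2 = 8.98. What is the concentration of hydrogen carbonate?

α₁ = 1 / (1 + [H⁺]/K1 + K2/[H⁺]) = 1 / (1 + 10^-1.31 + 10^-1.56)
   = 1 / (1 + 0.048978 + 0.027542) = 1/1.0765 = 0.9289
[HCO3⁻] = α₁ × DIC = 0.9289 × 6.66 = 6.19 mmol/kg

[HCO3⁻] = 6.19 mmol/kg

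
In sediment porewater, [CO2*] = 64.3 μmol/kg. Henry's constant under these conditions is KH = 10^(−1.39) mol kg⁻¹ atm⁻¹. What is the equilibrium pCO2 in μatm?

KH = 10^(−1.39) = 4.074×10^-2 mol kg⁻¹ atm⁻¹
pCO2 = [CO2*]/KH = 64.3×10^-6 / 4.074×10^-2 = 1.58×10^-3 atm = 1580 μatm

pCO2 = 1580 μatm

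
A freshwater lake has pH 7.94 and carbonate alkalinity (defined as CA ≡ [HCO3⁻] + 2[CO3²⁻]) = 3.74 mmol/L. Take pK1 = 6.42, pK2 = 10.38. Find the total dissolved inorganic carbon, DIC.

DIC = 3.84 mmol/L

CA = [HCO3⁻] + 2[CO3²⁻] = (α₁ + 2α₂)·DIC
At pH 7.94: [H⁺]/K1 = 10^-1.52 = 0.030200, K2/[H⁺] = 10^-2.44 = 0.0036308
α₁ = 1/(1 + 0.030200 + 0.0036308) = 1/1.0338 = 0.9673; α₂ = α₁·K2/[H⁺] = 0.003512
α₁ + 2α₂ = 0.9743
DIC = CA / (α₁ + 2α₂) = 3.74 / 0.9743 = 3.84 mmol/L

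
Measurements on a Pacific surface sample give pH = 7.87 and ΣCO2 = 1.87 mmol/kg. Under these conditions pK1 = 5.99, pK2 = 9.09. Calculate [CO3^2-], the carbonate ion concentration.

α₂ = 1 / (1 + [H⁺]/K2 + [H⁺]²/(K1K2)) = 1 / (1 + 10^+1.22 + 10^-0.66)
   = 1 / (1 + 16.596 + 0.21878) = 1/17.815 = 0.05613
[CO3²⁻] = α₂ × DIC = 0.05613 × 1.87 = 0.105 mmol/kg

[CO3²⁻] = 0.105 mmol/kg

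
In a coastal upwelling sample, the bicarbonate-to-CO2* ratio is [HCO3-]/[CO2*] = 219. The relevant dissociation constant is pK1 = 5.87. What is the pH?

pH = 8.21

From K1 = [H⁺][HCO3-]/[CO2*]:  pH = pK1 + log₁₀([HCO3-]/[CO2*])
log₁₀(219) = +2.340
pH = 5.87 + (+2.340) = 8.21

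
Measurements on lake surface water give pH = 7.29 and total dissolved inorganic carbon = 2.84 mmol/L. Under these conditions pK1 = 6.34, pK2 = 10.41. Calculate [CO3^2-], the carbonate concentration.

[CO3²⁻] = 1.94 μmol/L

α₂ = 1 / (1 + [H⁺]/K2 + [H⁺]²/(K1K2)) = 1 / (1 + 10^+3.12 + 10^+2.17)
   = 1 / (1 + 1318.3 + 147.91) = 1/1467.2 = 0.0006816
[CO3²⁻] = α₂ × DIC = 0.0006816 × 2.84 = 0.00194 mmol/L = 1.94 μmol/L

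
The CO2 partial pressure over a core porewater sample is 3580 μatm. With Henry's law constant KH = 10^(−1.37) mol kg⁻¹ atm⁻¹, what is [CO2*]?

[CO2*] = 153 μmol/kg

KH = 10^(−1.37) = 4.266×10^-2 mol kg⁻¹ atm⁻¹
[CO2*] = KH · pCO2 = 4.266×10^-2 × 3580×10^-6 atm = 1.53×10^-4 mol/kg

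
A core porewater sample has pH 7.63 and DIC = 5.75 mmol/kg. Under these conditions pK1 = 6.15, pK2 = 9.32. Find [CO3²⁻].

[CO3²⁻] = 0.111 mmol/kg

α₂ = 1 / (1 + [H⁺]/K2 + [H⁺]²/(K1K2)) = 1 / (1 + 10^+1.69 + 10^+0.21)
   = 1 / (1 + 48.978 + 1.6218) = 1/51.600 = 0.01938
[CO3²⁻] = α₂ × DIC = 0.01938 × 5.75 = 0.111 mmol/kg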